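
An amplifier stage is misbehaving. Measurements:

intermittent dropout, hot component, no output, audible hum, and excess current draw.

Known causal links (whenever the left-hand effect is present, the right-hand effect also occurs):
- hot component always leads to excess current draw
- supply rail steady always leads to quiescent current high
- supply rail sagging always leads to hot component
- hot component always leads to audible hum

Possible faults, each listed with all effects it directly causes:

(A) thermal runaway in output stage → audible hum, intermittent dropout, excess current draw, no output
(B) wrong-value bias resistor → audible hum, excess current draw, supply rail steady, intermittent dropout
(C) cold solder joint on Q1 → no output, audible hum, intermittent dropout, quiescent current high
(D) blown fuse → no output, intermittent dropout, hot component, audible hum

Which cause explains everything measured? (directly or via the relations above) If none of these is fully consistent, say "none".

D

For each candidate, compare predicted effects to what was observed:
(A) thermal runaway in output stage — intermittent dropout ✓; hot component ✗; no output ✓; audible hum ✓; excess current draw ✓
(B) wrong-value bias resistor — does not account for hot component, no output
(C) cold solder joint on Q1 — intermittent dropout ✓; hot component ✗; no output ✓; audible hum ✓; excess current draw ✗
(D) blown fuse — intermittent dropout ✓; hot component ✓; no output ✓; audible hum ✓; excess current draw ✓ (via hot component → excess current draw)
(D) is the only candidate with no mismatches.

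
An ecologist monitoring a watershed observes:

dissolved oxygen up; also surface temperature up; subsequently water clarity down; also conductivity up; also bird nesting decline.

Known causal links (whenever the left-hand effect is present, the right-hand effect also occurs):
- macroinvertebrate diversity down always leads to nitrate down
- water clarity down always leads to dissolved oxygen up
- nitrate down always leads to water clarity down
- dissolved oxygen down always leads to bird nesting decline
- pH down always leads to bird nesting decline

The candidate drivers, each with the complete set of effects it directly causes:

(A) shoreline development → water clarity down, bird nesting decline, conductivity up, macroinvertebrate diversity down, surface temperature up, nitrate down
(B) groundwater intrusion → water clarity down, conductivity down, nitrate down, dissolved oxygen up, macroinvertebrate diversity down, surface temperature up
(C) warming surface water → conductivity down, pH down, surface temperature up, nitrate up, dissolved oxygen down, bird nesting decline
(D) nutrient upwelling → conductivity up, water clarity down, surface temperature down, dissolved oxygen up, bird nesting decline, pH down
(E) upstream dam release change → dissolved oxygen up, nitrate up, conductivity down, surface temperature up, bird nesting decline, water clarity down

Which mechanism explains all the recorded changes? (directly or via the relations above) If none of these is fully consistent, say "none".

A

For each candidate, compare predicted effects to what was observed:
(A) shoreline development — dissolved oxygen up + (via water clarity down → dissolved oxygen up); surface temperature up +; water clarity down +; conductivity up +; bird nesting decline +
(B) groundwater intrusion — dissolved oxygen up +; surface temperature up +; water clarity down +; conductivity up -; bird nesting decline -
(C) warming surface water — dissolved oxygen up -; surface temperature up +; water clarity down -; conductivity up -; bird nesting decline +
(D) nutrient upwelling — fails on surface temperature up (predicts surface temperature down, not surface temperature up)
(E) upstream dam release change — dissolved oxygen up +; surface temperature up +; water clarity down +; conductivity up -; bird nesting decline +
Only (A) is consistent with every observation.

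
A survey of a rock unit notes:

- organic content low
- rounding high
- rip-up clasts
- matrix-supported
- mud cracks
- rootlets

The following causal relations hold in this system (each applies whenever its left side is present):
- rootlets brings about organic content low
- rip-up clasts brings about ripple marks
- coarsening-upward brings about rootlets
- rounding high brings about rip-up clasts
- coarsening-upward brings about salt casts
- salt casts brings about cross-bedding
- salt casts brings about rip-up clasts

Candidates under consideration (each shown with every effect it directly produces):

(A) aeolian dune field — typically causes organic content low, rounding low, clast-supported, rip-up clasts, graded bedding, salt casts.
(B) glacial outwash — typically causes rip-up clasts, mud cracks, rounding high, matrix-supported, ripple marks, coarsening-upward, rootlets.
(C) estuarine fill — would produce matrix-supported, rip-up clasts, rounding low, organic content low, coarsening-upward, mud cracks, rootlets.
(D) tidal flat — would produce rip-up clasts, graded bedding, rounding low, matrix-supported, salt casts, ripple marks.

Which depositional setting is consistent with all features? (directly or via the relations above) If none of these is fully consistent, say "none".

For each candidate, compare predicted effects to what was observed:
(A) aeolian dune field — organic content low +; rounding high -; rip-up clasts +; matrix-supported -; mud cracks -; rootlets -
(B) glacial outwash — organic content low + (through rootlets → organic content low); rounding high +; rip-up clasts +; matrix-supported +; mud cracks +; rootlets +
(C) estuarine fill — organic content low +; rounding high -; rip-up clasts +; matrix-supported +; mud cracks +; rootlets +
(D) tidal flat — fails on organic content low, rounding high, mud cracks, rootlets (predicts rounding low, not rounding high)
Only (B) is consistent with every observation.

B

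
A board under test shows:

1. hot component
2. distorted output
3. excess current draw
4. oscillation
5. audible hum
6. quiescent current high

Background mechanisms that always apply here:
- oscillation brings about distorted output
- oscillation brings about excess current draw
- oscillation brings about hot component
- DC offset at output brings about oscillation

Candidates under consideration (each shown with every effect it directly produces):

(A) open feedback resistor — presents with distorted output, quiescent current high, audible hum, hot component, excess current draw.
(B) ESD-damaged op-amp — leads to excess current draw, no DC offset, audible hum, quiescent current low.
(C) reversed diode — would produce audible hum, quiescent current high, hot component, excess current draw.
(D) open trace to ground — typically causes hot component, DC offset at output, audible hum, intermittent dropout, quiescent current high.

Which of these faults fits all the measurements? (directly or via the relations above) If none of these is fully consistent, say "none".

D

Checking each candidate against the observations:
(A) open feedback resistor — does not account for oscillation
(B) ESD-damaged op-amp — hot component -; distorted output -; excess current draw +; oscillation -; audible hum +; quiescent current high -
(C) reversed diode — does not account for distorted output, oscillation
(D) open trace to ground — accounts for every observation (distorted output by DC offset at output → oscillation → distorted output)
Only (D) is consistent with every observation.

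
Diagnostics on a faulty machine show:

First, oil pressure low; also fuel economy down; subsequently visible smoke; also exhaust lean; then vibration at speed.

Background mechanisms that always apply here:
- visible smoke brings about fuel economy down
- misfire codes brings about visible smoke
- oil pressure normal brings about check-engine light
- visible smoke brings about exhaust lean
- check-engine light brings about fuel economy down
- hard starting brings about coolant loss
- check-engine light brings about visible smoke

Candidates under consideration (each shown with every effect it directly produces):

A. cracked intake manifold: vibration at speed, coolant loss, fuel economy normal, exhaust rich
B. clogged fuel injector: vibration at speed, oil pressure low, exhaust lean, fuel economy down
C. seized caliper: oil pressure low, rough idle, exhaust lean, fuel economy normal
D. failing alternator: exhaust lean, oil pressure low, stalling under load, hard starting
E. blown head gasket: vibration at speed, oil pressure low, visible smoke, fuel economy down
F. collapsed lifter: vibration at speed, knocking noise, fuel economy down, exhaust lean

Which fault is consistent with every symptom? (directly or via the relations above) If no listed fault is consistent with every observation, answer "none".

For each candidate, compare predicted effects to what was observed:
(A) cracked intake manifold — fails on oil pressure low, fuel economy down, visible smoke, exhaust lean (predicts fuel economy normal, not fuel economy down; predicts exhaust rich, not exhaust lean)
(B) clogged fuel injector — oil pressure low ✓; fuel economy down ✓; visible smoke ✗; exhaust lean ✓; vibration at speed ✓
(C) seized caliper — oil pressure low ✓; fuel economy down ✗; visible smoke ✗; exhaust lean ✓; vibration at speed ✗
(D) failing alternator — does not account for fuel economy down, visible smoke, vibration at speed
(E) blown head gasket — accounts for every observation (exhaust lean by visible smoke → exhaust lean)
(F) collapsed lifter — does not account for oil pressure low, visible smoke
(E) alone accounts for all the evidence.

E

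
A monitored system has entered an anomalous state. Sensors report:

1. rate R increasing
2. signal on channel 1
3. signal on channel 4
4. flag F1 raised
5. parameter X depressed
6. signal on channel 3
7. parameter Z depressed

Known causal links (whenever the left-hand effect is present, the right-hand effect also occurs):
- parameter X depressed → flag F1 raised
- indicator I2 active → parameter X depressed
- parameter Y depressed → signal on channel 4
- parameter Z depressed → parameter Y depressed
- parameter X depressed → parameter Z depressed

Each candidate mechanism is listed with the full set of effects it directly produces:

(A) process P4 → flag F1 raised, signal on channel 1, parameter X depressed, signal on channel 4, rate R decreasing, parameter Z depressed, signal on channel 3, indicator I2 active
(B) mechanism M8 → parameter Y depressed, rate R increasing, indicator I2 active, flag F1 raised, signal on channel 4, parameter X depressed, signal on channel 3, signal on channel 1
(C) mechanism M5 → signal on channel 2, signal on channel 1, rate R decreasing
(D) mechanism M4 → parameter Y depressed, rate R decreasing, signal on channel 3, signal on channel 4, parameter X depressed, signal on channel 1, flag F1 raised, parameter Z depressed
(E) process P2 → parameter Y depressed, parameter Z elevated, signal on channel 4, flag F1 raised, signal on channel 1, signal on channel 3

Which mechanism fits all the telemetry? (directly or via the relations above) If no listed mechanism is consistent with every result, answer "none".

Testing each hypothesis:
(A) process P4 — fails on rate R increasing (predicts rate R decreasing, not rate R increasing)
(B) mechanism M8 — accounts for every observation (parameter Z depressed through parameter X depressed → parameter Z depressed)
(C) mechanism M5 — fails on rate R increasing, signal on channel 4, flag F1 raised, parameter X depressed, signal on channel 3, parameter Z depressed (predicts rate R decreasing, not rate R increasing)
(D) mechanism M4 — rate R increasing NO; signal on channel 1 yes; signal on channel 4 yes; flag F1 raised yes; parameter X depressed yes; signal on channel 3 yes; parameter Z depressed yes
(E) process P2 — fails on rate R increasing, parameter X depressed, parameter Z depressed (predicts parameter Z elevated, not parameter Z depressed)
(B) alone accounts for all the evidence.

B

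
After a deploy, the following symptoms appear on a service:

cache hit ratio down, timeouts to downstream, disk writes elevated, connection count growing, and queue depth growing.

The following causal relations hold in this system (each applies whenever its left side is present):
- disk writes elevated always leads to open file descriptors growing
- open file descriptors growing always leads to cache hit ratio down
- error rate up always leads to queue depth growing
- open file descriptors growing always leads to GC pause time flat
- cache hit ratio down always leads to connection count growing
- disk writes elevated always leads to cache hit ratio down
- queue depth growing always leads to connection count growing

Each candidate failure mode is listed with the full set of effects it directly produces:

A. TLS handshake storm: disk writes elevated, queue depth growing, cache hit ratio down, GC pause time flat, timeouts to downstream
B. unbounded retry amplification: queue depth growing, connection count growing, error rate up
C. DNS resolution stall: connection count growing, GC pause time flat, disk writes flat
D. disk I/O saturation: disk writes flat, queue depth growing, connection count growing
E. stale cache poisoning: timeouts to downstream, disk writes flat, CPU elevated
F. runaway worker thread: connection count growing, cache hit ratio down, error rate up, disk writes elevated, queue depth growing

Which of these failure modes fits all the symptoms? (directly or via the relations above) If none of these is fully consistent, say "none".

A

For each candidate, compare predicted effects to what was observed:
(A) TLS handshake storm — cache hit ratio down yes; timeouts to downstream yes; disk writes elevated yes; connection count growing yes (through cache hit ratio down → connection count growing); queue depth growing yes
(B) unbounded retry amplification — does not account for cache hit ratio down, timeouts to downstream, disk writes elevated
(C) DNS resolution stall — fails on cache hit ratio down, timeouts to downstream, disk writes elevated, queue depth growing (predicts disk writes flat, not disk writes elevated)
(D) disk I/O saturation — cache hit ratio down NO; timeouts to downstream NO; disk writes elevated NO; connection count growing yes; queue depth growing yes
(E) stale cache poisoning — cache hit ratio down NO; timeouts to downstream yes; disk writes elevated NO; connection count growing NO; queue depth growing NO
(F) runaway worker thread — does not account for timeouts to downstream
(A) is the only candidate with no mismatches.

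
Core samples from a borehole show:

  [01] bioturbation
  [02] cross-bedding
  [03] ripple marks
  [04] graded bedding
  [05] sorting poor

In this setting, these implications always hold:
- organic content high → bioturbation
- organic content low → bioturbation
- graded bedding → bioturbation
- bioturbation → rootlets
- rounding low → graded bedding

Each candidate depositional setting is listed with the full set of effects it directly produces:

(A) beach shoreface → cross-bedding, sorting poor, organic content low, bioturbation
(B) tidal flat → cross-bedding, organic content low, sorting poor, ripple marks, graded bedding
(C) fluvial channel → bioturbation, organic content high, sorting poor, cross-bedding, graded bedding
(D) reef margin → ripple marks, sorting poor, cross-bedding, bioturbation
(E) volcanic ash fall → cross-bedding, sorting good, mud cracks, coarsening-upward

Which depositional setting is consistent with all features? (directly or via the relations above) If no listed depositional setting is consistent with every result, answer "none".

Checking each candidate against the observations:
(A) beach shoreface — does not account for ripple marks, graded bedding
(B) tidal flat — bioturbation ✓ (via organic content low → bioturbation); cross-bedding ✓; ripple marks ✓; graded bedding ✓; sorting poor ✓
(C) fluvial channel — does not account for ripple marks
(D) reef margin — bioturbation ✓; cross-bedding ✓; ripple marks ✓; graded bedding ✗; sorting poor ✓
(E) volcanic ash fall — bioturbation ✗; cross-bedding ✓; ripple marks ✗; graded bedding ✗; sorting poor ✗
(B) alone accounts for all the evidence.

B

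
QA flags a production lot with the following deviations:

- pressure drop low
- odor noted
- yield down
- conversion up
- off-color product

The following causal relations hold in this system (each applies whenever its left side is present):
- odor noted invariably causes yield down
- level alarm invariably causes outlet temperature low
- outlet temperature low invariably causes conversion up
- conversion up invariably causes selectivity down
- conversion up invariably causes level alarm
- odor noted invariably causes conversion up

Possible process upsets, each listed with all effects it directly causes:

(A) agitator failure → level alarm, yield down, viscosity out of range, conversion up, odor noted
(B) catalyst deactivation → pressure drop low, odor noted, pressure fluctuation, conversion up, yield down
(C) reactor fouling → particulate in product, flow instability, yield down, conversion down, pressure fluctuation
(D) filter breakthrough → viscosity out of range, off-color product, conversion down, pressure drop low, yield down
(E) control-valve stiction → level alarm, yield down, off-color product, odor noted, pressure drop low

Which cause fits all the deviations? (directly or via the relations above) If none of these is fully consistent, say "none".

Checking each candidate against the observations:
(A) agitator failure — does not account for pressure drop low, off-color product
(B) catalyst deactivation — pressure drop low +; odor noted +; yield down +; conversion up +; off-color product -
(C) reactor fouling — pressure drop low -; odor noted -; yield down +; conversion up -; off-color product -
(D) filter breakthrough — pressure drop low +; odor noted -; yield down +; conversion up -; off-color product +
(E) control-valve stiction — pressure drop low +; odor noted +; yield down +; conversion up + (via odor noted → conversion up); off-color product +
(E) alone accounts for all the evidence.

E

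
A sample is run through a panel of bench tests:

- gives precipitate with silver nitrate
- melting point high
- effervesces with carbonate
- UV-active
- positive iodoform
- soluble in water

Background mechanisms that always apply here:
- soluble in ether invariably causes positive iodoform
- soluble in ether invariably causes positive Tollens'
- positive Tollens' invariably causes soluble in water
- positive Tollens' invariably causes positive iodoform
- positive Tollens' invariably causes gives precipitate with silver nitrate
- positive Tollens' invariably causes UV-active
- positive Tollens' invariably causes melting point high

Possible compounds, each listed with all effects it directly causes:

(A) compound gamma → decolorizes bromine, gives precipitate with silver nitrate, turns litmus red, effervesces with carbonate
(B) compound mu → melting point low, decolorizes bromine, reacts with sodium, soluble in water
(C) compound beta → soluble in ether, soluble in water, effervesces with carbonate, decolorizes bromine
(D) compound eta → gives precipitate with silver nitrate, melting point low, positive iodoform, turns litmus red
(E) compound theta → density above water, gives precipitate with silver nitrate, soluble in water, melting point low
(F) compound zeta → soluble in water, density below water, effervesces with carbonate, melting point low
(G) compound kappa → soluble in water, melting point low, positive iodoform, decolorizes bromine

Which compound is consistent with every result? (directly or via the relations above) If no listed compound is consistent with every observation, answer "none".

C

Testing each hypothesis:
(A) compound gamma — does not account for melting point high, UV-active, positive iodoform, soluble in water
(B) compound mu — fails on gives precipitate with silver nitrate, melting point high, effervesces with carbonate, UV-active, positive iodoform (predicts melting point low, not melting point high)
(C) compound beta — gives precipitate with silver nitrate match (through soluble in ether → positive Tollens' → gives precipitate with silver nitrate); melting point high match (through soluble in ether → positive Tollens' → melting point high); effervesces with carbonate match; UV-active match (through soluble in ether → positive Tollens' → UV-active); positive iodoform match (through soluble in ether → positive iodoform); soluble in water match
(D) compound eta — gives precipitate with silver nitrate match; melting point high miss; effervesces with carbonate miss; UV-active miss; positive iodoform match; soluble in water miss
(E) compound theta — gives precipitate with silver nitrate match; melting point high miss; effervesces with carbonate miss; UV-active miss; positive iodoform miss; soluble in water match
(F) compound zeta — fails on gives precipitate with silver nitrate, melting point high, UV-active, positive iodoform (predicts melting point low, not melting point high)
(G) compound kappa — fails on gives precipitate with silver nitrate, melting point high, effervesces with carbonate, UV-active (predicts melting point low, not melting point high)
(C) alone accounts for all the evidence.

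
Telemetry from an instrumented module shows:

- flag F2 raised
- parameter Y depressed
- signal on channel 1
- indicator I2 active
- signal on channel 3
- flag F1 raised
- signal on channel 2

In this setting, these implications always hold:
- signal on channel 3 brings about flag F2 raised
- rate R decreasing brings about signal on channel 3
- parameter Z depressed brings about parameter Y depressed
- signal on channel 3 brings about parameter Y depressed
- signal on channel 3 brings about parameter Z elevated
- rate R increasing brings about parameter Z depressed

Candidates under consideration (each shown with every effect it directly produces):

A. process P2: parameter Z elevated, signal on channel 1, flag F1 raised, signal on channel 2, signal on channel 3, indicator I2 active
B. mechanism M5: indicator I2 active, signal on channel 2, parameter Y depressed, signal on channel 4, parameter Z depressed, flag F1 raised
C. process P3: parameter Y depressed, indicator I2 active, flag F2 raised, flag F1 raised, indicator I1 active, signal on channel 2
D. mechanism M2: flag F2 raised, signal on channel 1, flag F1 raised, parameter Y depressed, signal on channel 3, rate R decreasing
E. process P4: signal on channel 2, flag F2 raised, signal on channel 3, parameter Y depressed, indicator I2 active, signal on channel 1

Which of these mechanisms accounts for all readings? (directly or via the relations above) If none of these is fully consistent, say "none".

A

Checking each candidate against the observations:
(A) process P2 — accounts for every observation (flag F2 raised by signal on channel 3 → flag F2 raised)
(B) mechanism M5 — does not account for flag F2 raised, signal on channel 1, signal on channel 3
(C) process P3 — flag F2 raised yes; parameter Y depressed yes; signal on channel 1 NO; indicator I2 active yes; signal on channel 3 NO; flag F1 raised yes; signal on channel 2 yes
(D) mechanism M2 — does not account for indicator I2 active, signal on channel 2
(E) process P4 — flag F2 raised yes; parameter Y depressed yes; signal on channel 1 yes; indicator I2 active yes; signal on channel 3 yes; flag F1 raised NO; signal on channel 2 yes
(A) alone accounts for all the evidence.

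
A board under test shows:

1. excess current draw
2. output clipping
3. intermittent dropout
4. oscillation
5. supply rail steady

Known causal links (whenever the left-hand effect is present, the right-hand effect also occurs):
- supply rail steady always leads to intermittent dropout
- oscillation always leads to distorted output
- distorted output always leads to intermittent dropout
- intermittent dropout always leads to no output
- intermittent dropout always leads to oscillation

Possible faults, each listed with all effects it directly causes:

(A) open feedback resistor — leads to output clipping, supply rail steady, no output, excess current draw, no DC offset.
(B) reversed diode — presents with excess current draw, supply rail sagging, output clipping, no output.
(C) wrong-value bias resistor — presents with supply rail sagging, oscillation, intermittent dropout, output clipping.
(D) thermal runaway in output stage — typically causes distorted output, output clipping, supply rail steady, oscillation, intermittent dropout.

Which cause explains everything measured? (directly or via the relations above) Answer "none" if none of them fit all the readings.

For each candidate, compare predicted effects to what was observed:
(A) open feedback resistor — accounts for every observation (intermittent dropout via supply rail steady → intermittent dropout)
(B) reversed diode — fails on intermittent dropout, oscillation, supply rail steady (predicts supply rail sagging, not supply rail steady)
(C) wrong-value bias resistor — excess current draw ✗; output clipping ✓; intermittent dropout ✓; oscillation ✓; supply rail steady ✗
(D) thermal runaway in output stage — excess current draw ✗; output clipping ✓; intermittent dropout ✓; oscillation ✓; supply rail steady ✓
(A) alone accounts for all the evidence.

A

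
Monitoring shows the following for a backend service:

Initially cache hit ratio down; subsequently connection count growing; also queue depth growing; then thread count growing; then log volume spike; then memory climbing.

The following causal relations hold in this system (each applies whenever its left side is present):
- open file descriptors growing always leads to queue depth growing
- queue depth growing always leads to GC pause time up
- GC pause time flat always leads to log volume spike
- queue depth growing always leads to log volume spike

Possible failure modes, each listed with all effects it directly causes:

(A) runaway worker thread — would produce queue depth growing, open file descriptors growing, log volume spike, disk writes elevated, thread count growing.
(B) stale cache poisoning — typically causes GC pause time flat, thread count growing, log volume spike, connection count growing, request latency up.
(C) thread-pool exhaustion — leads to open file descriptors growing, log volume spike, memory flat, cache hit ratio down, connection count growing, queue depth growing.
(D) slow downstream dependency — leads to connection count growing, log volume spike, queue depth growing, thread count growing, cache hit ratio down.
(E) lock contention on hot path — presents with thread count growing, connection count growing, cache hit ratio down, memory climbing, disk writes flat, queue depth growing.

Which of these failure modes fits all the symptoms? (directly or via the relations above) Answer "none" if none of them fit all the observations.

E

Per-candidate check:
(A) runaway worker thread — cache hit ratio down miss; connection count growing miss; queue depth growing match; thread count growing match; log volume spike match; memory climbing miss
(B) stale cache poisoning — does not account for cache hit ratio down, queue depth growing, memory climbing
(C) thread-pool exhaustion — cache hit ratio down match; connection count growing match; queue depth growing match; thread count growing miss; log volume spike match; memory climbing miss
(D) slow downstream dependency — cache hit ratio down match; connection count growing match; queue depth growing match; thread count growing match; log volume spike match; memory climbing miss
(E) lock contention on hot path — accounts for every observation (log volume spike via queue depth growing → log volume spike)
(E) alone accounts for all the evidence.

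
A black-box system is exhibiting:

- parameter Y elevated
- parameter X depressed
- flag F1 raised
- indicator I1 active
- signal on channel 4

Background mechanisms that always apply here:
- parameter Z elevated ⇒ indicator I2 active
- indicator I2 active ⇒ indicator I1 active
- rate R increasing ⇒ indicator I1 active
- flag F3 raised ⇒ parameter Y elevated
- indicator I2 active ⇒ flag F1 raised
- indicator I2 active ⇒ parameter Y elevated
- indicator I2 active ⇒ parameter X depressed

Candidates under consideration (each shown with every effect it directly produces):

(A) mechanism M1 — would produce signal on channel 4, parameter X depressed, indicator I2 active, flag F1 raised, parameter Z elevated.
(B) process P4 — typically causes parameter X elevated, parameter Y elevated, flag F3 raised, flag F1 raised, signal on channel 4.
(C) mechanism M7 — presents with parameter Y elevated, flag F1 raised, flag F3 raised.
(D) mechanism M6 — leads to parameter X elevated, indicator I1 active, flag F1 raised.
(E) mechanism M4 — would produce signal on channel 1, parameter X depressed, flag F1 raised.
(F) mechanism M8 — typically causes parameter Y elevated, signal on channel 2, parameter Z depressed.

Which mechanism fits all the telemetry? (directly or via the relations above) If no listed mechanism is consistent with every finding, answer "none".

Per-candidate check:
(A) mechanism M1 — accounts for every observation (parameter Y elevated via indicator I2 active → parameter Y elevated)
(B) process P4 — parameter Y elevated match; parameter X depressed miss; flag F1 raised match; indicator I1 active miss; signal on channel 4 match
(C) mechanism M7 — parameter Y elevated match; parameter X depressed miss; flag F1 raised match; indicator I1 active miss; signal on channel 4 miss
(D) mechanism M6 — parameter Y elevated miss; parameter X depressed miss; flag F1 raised match; indicator I1 active match; signal on channel 4 miss
(E) mechanism M4 — does not account for parameter Y elevated, indicator I1 active, signal on channel 4
(F) mechanism M8 — does not account for parameter X depressed, flag F1 raised, indicator I1 active, signal on channel 4
(A) is the only candidate with no mismatches.

A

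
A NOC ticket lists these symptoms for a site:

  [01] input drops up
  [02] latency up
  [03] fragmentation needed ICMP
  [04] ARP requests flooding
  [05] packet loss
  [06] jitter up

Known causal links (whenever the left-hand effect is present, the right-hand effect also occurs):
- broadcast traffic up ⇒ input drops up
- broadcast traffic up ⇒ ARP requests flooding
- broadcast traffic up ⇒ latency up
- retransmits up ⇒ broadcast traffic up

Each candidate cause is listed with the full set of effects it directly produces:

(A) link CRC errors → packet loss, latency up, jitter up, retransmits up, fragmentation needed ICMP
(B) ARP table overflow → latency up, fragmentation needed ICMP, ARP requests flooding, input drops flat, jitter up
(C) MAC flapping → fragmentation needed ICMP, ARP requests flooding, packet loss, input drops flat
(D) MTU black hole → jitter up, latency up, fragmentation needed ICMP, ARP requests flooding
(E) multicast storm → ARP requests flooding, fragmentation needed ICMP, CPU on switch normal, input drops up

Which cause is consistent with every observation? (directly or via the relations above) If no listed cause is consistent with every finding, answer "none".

A

Testing each hypothesis:
(A) link CRC errors — accounts for every observation (input drops up through retransmits up → broadcast traffic up → input drops up)
(B) ARP table overflow — input drops up -; latency up +; fragmentation needed ICMP +; ARP requests flooding +; packet loss -; jitter up +
(C) MAC flapping — input drops up -; latency up -; fragmentation needed ICMP +; ARP requests flooding +; packet loss +; jitter up -
(D) MTU black hole — input drops up -; latency up +; fragmentation needed ICMP +; ARP requests flooding +; packet loss -; jitter up +
(E) multicast storm — does not account for latency up, packet loss, jitter up
(A) alone accounts for all the evidence.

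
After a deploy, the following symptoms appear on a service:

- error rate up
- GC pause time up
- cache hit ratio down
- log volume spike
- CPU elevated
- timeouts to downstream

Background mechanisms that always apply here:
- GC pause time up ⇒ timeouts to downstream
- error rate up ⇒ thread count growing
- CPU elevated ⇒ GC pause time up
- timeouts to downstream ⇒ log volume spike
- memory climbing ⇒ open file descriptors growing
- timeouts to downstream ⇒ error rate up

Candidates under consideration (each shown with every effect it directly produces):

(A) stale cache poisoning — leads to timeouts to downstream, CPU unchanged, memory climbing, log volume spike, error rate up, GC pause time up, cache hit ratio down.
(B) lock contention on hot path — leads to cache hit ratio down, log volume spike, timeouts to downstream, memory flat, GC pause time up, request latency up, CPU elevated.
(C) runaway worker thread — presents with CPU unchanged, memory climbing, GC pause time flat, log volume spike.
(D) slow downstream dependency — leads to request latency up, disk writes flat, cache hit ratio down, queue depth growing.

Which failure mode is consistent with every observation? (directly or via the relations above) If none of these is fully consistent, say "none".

Checking each candidate against the observations:
(A) stale cache poisoning — error rate up +; GC pause time up +; cache hit ratio down +; log volume spike +; CPU elevated -; timeouts to downstream +
(B) lock contention on hot path — error rate up + (by timeouts to downstream → error rate up); GC pause time up +; cache hit ratio down +; log volume spike +; CPU elevated +; timeouts to downstream +
(C) runaway worker thread — error rate up -; GC pause time up -; cache hit ratio down -; log volume spike +; CPU elevated -; timeouts to downstream -
(D) slow downstream dependency — error rate up -; GC pause time up -; cache hit ratio down +; log volume spike -; CPU elevated -; timeouts to downstream -
Only (B) is consistent with every observation.

B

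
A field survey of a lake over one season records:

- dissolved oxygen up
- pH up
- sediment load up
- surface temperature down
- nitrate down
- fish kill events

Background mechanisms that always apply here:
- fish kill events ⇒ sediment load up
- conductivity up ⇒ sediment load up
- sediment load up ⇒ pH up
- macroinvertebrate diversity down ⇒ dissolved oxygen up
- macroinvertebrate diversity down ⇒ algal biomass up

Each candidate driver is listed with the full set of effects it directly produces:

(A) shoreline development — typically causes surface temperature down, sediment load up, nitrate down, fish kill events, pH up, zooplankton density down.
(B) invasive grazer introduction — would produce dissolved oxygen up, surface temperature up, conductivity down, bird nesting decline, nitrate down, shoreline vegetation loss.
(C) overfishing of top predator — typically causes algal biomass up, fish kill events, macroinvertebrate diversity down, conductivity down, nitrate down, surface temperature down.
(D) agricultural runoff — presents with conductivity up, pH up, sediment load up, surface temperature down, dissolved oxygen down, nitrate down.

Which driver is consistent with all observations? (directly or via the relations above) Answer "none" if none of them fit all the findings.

C

Per-candidate check:
(A) shoreline development — does not account for dissolved oxygen up
(B) invasive grazer introduction — dissolved oxygen up match; pH up miss; sediment load up miss; surface temperature down miss; nitrate down match; fish kill events miss
(C) overfishing of top predator — accounts for every observation (dissolved oxygen up via macroinvertebrate diversity down → dissolved oxygen up)
(D) agricultural runoff — dissolved oxygen up miss; pH up match; sediment load up match; surface temperature down match; nitrate down match; fish kill events miss
(C) is the only candidate with no mismatches.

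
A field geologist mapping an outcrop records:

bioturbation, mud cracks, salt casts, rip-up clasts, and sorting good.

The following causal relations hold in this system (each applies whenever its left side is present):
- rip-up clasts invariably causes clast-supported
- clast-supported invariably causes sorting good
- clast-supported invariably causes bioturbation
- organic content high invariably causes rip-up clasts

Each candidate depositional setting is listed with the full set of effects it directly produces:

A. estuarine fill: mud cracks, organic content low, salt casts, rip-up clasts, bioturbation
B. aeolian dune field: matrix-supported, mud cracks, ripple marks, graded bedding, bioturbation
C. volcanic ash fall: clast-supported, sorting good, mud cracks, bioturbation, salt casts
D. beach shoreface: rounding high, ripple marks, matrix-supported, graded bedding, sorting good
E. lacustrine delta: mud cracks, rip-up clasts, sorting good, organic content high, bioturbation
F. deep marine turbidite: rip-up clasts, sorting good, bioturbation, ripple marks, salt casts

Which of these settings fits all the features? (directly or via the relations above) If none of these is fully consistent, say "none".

A

Testing each hypothesis:
(A) estuarine fill — bioturbation match; mud cracks match; salt casts match; rip-up clasts match; sorting good match (through rip-up clasts → clast-supported → sorting good)
(B) aeolian dune field — bioturbation match; mud cracks match; salt casts miss; rip-up clasts miss; sorting good miss
(C) volcanic ash fall — bioturbation match; mud cracks match; salt casts match; rip-up clasts miss; sorting good match
(D) beach shoreface — does not account for bioturbation, mud cracks, salt casts, rip-up clasts
(E) lacustrine delta — bioturbation match; mud cracks match; salt casts miss; rip-up clasts match; sorting good match
(F) deep marine turbidite — bioturbation match; mud cracks miss; salt casts match; rip-up clasts match; sorting good match
(A) alone accounts for all the evidence.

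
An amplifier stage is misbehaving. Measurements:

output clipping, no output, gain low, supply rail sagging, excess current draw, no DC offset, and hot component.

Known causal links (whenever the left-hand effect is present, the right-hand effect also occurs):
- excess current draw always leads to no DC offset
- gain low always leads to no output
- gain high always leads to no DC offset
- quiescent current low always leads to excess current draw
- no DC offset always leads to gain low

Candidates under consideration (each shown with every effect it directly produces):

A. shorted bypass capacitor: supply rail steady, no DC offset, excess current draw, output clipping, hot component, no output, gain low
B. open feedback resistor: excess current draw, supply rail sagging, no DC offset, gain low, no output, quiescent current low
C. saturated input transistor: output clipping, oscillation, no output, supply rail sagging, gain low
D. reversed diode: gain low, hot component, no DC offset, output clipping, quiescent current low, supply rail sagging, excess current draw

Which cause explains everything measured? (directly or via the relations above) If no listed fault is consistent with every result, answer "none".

D

For each candidate, compare predicted effects to what was observed:
(A) shorted bypass capacitor — fails on supply rail sagging (predicts supply rail steady, not supply rail sagging)
(B) open feedback resistor — output clipping ✗; no output ✓; gain low ✓; supply rail sagging ✓; excess current draw ✓; no DC offset ✓; hot component ✗
(C) saturated input transistor — output clipping ✓; no output ✓; gain low ✓; supply rail sagging ✓; excess current draw ✗; no DC offset ✗; hot component ✗
(D) reversed diode — output clipping ✓; no output ✓ (by gain low → no output); gain low ✓; supply rail sagging ✓; excess current draw ✓; no DC offset ✓; hot component ✓
(D) alone accounts for all the evidence.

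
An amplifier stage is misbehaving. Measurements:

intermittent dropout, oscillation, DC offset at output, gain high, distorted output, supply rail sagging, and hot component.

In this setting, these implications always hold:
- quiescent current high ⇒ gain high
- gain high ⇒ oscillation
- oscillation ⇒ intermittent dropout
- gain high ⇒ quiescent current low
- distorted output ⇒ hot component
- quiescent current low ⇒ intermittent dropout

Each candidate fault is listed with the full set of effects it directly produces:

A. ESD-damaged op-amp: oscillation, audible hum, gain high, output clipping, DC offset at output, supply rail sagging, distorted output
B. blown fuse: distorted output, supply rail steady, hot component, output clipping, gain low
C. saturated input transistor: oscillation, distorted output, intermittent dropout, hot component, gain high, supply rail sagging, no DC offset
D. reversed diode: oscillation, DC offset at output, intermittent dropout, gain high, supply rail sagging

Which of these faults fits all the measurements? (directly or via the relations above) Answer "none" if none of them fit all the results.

For each candidate, compare predicted effects to what was observed:
(A) ESD-damaged op-amp — intermittent dropout yes (via oscillation → intermittent dropout); oscillation yes; DC offset at output yes; gain high yes; distorted output yes; supply rail sagging yes; hot component yes (via distorted output → hot component)
(B) blown fuse — intermittent dropout NO; oscillation NO; DC offset at output NO; gain high NO; distorted output yes; supply rail sagging NO; hot component yes
(C) saturated input transistor — intermittent dropout yes; oscillation yes; DC offset at output NO; gain high yes; distorted output yes; supply rail sagging yes; hot component yes
(D) reversed diode — does not account for distorted output, hot component
Only (A) is consistent with every observation.

A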